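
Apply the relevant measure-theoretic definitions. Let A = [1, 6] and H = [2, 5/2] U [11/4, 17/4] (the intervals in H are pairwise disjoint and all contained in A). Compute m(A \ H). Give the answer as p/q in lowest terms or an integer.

The ambient interval has length m(A) = 6 - 1 = 5.
Since the holes are disjoint and sit inside A, by finite additivity
  m(H) = sum_i (b_i - a_i), and m(A \ H) = m(A) - m(H).
Computing the hole measures:
  m(H_1) = 5/2 - 2 = 1/2.
  m(H_2) = 17/4 - 11/4 = 3/2.
Summed: m(H) = 1/2 + 3/2 = 2.
So m(A \ H) = 5 - 2 = 3.

3


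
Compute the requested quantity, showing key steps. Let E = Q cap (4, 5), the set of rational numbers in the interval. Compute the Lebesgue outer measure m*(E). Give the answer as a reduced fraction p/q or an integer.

E = Q cap (4, 5) is a subset of Q, which is countable. Enumerate Q = {q_1, q_2, ...}; for any eps > 0, cover q_k by the open interval (q_k - eps/2^(k+1), q_k + eps/2^(k+1)), of length eps/2^k. The total cover length is sum_{k>=1} eps/2^k = eps. Hence m*(E) <= m*(Q) <= eps for every eps > 0, and since outer measure is non-negative, m*(E) = 0.

0


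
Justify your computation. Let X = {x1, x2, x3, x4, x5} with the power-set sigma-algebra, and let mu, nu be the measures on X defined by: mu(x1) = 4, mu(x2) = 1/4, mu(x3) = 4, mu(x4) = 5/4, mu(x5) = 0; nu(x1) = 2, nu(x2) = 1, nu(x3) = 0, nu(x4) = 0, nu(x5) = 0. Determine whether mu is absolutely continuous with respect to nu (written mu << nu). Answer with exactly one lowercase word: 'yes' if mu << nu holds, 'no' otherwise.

mu << nu means: every nu-null measurable set is also mu-null; equivalently, for every atom x, if nu({x}) = 0 then mu({x}) = 0.
Checking each atom:
  x1: nu = 2 > 0 -> no constraint.
  x2: nu = 1 > 0 -> no constraint.
  x3: nu = 0, mu = 4 > 0 -> violates mu << nu.
  x4: nu = 0, mu = 5/4 > 0 -> violates mu << nu.
  x5: nu = 0, mu = 0 -> consistent with mu << nu.
The atom(s) x3, x4 violate the condition (nu = 0 but mu > 0). Therefore mu is NOT absolutely continuous w.r.t. nu.

no


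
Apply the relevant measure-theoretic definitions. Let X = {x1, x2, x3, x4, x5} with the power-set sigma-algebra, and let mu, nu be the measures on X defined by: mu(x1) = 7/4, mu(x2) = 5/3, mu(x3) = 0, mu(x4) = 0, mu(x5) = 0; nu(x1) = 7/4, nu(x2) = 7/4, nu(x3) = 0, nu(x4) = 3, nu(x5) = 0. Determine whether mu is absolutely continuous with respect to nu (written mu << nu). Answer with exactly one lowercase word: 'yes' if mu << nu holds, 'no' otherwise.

mu << nu means: every nu-null measurable set is also mu-null; equivalently, for every atom x, if nu({x}) = 0 then mu({x}) = 0.
Checking each atom:
  x1: nu = 7/4 > 0 -> no constraint.
  x2: nu = 7/4 > 0 -> no constraint.
  x3: nu = 0, mu = 0 -> consistent with mu << nu.
  x4: nu = 3 > 0 -> no constraint.
  x5: nu = 0, mu = 0 -> consistent with mu << nu.
No atom violates the condition. Therefore mu << nu.

yes


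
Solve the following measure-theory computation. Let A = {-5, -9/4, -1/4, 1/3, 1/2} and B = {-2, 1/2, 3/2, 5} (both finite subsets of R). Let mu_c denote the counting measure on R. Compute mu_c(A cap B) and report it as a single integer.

Counting measure on a finite set equals cardinality. mu_c(A cap B) = |A cap B| (elements appearing in both).
Enumerating the elements of A that also lie in B gives 1 element(s).
So mu_c(A cap B) = 1.

1


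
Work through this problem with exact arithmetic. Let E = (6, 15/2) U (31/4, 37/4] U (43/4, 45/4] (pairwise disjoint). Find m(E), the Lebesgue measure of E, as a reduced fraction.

For pairwise disjoint intervals, m(union_i I_i) = sum_i m(I_i),
and m is invariant under swapping open/closed endpoints (single points have measure 0).
So m(E) = sum_i (b_i - a_i).
  I_1 has length 15/2 - 6 = 3/2.
  I_2 has length 37/4 - 31/4 = 3/2.
  I_3 has length 45/4 - 43/4 = 1/2.
Summing:
  m(E) = 3/2 + 3/2 + 1/2 = 7/2.

7/2


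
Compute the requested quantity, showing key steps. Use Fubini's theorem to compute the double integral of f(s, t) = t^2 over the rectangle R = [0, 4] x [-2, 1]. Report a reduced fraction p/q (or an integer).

f(s, t) is a tensor product of a function of s and a function of t, and both factors are bounded continuous (hence Lebesgue integrable) on the rectangle, so Fubini's theorem applies:
  integral_R f d(m x m) = (integral_a1^b1 1 ds) * (integral_a2^b2 t^2 dt).
Inner integral in s: integral_{0}^{4} 1 ds = (4^1 - 0^1)/1
  = 4.
Inner integral in t: integral_{-2}^{1} t^2 dt = (1^3 - (-2)^3)/3
  = 3.
Product: (4) * (3) = 12.

12


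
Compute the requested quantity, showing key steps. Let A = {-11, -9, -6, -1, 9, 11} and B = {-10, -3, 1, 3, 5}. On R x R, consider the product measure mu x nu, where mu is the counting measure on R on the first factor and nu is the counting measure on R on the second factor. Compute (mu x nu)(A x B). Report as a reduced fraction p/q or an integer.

For a measurable rectangle A x B, the product measure satisfies
  (mu x nu)(A x B) = mu(A) * nu(B).
  mu(A) = 6.
  nu(B) = 5.
  (mu x nu)(A x B) = 6 * 5 = 30.

30


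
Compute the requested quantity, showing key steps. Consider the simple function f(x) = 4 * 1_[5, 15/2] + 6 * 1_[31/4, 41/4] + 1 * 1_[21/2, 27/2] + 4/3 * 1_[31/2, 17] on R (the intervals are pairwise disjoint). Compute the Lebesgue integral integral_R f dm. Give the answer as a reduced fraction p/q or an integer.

For a simple function f = sum_i c_i * 1_{A_i} with disjoint A_i,
  integral f dm = sum_i c_i * m(A_i).
Lengths of the A_i:
  m(A_1) = 15/2 - 5 = 5/2.
  m(A_2) = 41/4 - 31/4 = 5/2.
  m(A_3) = 27/2 - 21/2 = 3.
  m(A_4) = 17 - 31/2 = 3/2.
Contributions c_i * m(A_i):
  (4) * (5/2) = 10.
  (6) * (5/2) = 15.
  (1) * (3) = 3.
  (4/3) * (3/2) = 2.
Total: 10 + 15 + 3 + 2 = 30.

30


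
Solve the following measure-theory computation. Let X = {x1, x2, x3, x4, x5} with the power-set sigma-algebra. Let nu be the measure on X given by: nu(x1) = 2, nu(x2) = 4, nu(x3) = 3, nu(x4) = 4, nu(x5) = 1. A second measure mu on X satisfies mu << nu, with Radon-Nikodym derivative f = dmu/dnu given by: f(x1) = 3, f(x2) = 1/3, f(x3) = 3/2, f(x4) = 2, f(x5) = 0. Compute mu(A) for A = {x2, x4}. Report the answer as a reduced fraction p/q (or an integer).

By the defining property of the Radon-Nikodym derivative, for every measurable set A,
  mu(A) = integral_A f dnu.
Since nu is a discrete measure concentrated on the atoms of X, the integral over A reduces to the sum
  mu(A) = sum_{x in A} f(x) * nu({x}).
Computing each term:
  x2: f(x2) * nu(x2) = 1/3 * 4 = 4/3.
  x4: f(x4) * nu(x4) = 2 * 4 = 8.
Summing: mu(A) = 4/3 + 8 = 28/3.

28/3


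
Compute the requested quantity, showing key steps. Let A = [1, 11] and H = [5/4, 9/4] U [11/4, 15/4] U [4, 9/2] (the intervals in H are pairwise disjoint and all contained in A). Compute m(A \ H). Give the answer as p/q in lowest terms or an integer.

The ambient interval has length m(A) = 11 - 1 = 10.
Since the holes are disjoint and sit inside A, by finite additivity
  m(H) = sum_i (b_i - a_i), and m(A \ H) = m(A) - m(H).
Computing the hole measures:
  m(H_1) = 9/4 - 5/4 = 1.
  m(H_2) = 15/4 - 11/4 = 1.
  m(H_3) = 9/2 - 4 = 1/2.
Summed: m(H) = 1 + 1 + 1/2 = 5/2.
So m(A \ H) = 10 - 5/2 = 15/2.

15/2


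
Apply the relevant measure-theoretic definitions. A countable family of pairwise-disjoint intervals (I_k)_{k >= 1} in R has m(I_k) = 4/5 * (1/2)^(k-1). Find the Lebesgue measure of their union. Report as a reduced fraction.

By countable additivity of the Lebesgue measure on pairwise disjoint measurable sets,
  m(union_{k >= 1} I_k) = sum_{k >= 1} m(I_k) = sum_{k >= 1} a * r^(k-1),
  with a = 4/5 and r = 1/2.
Since 0 < r = 1/2 < 1, the geometric series converges:
  sum_{k >= 1} a * r^(k-1) = a / (1 - r).
  = 4/5 / (1 - 1/2)
  = 4/5 / (1/2)
  = 8/5.

8/5


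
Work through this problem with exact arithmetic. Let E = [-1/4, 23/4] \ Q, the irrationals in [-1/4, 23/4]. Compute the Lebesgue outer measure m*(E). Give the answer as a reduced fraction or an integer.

The interval I = [-1/4, 23/4] has m(I) = 23/4 - (-1/4) = 6 (endpoints are measure-zero, so open/closed/half-open agree). Write I = (I cap Q) u (I \ Q). The rationals in I are countable, so m*(I cap Q) = 0 (cover each rational by intervals whose total length is arbitrarily small). By countable subadditivity m*(I) <= m*(I cap Q) + m*(I \ Q), hence m*(I \ Q) >= m(I) = 6. The reverse inequality m*(I \ Q) <= m*(I) = 6 is trivial since (I \ Q) is a subset of I. Therefore m*(I \ Q) = 6.

6


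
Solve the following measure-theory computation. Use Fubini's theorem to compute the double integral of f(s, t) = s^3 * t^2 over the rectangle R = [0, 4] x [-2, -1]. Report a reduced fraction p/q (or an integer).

f(s, t) is a tensor product of a function of s and a function of t, and both factors are bounded continuous (hence Lebesgue integrable) on the rectangle, so Fubini's theorem applies:
  integral_R f d(m x m) = (integral_a1^b1 s^3 ds) * (integral_a2^b2 t^2 dt).
Inner integral in s: integral_{0}^{4} s^3 ds = (4^4 - 0^4)/4
  = 64.
Inner integral in t: integral_{-2}^{-1} t^2 dt = ((-1)^3 - (-2)^3)/3
  = 7/3.
Product: (64) * (7/3) = 448/3.

448/3


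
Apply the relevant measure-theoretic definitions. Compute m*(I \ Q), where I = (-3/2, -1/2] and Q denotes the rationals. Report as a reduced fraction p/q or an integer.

The interval I = (-3/2, -1/2] has m(I) = -1/2 - (-3/2) = 1 (endpoints are measure-zero, so open/closed/half-open agree). Write I = (I cap Q) u (I \ Q). The rationals in I are countable, so m*(I cap Q) = 0 (cover each rational by intervals whose total length is arbitrarily small). By countable subadditivity m*(I) <= m*(I cap Q) + m*(I \ Q), hence m*(I \ Q) >= m(I) = 1. The reverse inequality m*(I \ Q) <= m*(I) = 1 is trivial since (I \ Q) is a subset of I. Therefore m*(I \ Q) = 1.

1


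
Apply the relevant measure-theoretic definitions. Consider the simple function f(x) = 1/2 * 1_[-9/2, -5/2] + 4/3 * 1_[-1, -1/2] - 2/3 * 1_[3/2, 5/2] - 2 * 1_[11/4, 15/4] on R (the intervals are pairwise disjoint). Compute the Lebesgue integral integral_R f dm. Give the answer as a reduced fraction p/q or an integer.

For a simple function f = sum_i c_i * 1_{A_i} with disjoint A_i,
  integral f dm = sum_i c_i * m(A_i).
Lengths of the A_i:
  m(A_1) = -5/2 - (-9/2) = 2.
  m(A_2) = -1/2 - (-1) = 1/2.
  m(A_3) = 5/2 - 3/2 = 1.
  m(A_4) = 15/4 - 11/4 = 1.
Contributions c_i * m(A_i):
  (1/2) * (2) = 1.
  (4/3) * (1/2) = 2/3.
  (-2/3) * (1) = -2/3.
  (-2) * (1) = -2.
Total: 1 + 2/3 - 2/3 - 2 = -1.

-1


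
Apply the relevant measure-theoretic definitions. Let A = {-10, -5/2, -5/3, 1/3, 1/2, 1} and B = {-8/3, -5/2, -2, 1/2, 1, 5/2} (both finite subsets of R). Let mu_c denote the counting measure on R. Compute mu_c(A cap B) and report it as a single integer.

Counting measure on a finite set equals cardinality. mu_c(A cap B) = |A cap B| (elements appearing in both).
Enumerating the elements of A that also lie in B gives 3 element(s).
So mu_c(A cap B) = 3.

3


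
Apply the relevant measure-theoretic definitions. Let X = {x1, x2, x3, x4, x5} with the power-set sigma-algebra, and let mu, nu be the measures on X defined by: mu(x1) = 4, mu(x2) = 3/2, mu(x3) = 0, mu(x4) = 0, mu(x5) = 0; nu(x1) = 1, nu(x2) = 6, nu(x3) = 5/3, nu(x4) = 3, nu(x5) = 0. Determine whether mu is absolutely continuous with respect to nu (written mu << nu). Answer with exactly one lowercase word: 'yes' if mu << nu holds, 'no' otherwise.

mu << nu means: every nu-null measurable set is also mu-null; equivalently, for every atom x, if nu({x}) = 0 then mu({x}) = 0.
Checking each atom:
  x1: nu = 1 > 0 -> no constraint.
  x2: nu = 6 > 0 -> no constraint.
  x3: nu = 5/3 > 0 -> no constraint.
  x4: nu = 3 > 0 -> no constraint.
  x5: nu = 0, mu = 0 -> consistent with mu << nu.
No atom violates the condition. Therefore mu << nu.

yes


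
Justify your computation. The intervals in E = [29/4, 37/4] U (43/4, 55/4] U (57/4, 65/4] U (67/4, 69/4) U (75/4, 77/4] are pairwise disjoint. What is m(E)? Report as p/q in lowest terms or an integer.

For pairwise disjoint intervals, m(union_i I_i) = sum_i m(I_i),
and m is invariant under swapping open/closed endpoints (single points have measure 0).
So m(E) = sum_i (b_i - a_i).
  I_1 has length 37/4 - 29/4 = 2.
  I_2 has length 55/4 - 43/4 = 3.
  I_3 has length 65/4 - 57/4 = 2.
  I_4 has length 69/4 - 67/4 = 1/2.
  I_5 has length 77/4 - 75/4 = 1/2.
Summing:
  m(E) = 2 + 3 + 2 + 1/2 + 1/2 = 8.

8


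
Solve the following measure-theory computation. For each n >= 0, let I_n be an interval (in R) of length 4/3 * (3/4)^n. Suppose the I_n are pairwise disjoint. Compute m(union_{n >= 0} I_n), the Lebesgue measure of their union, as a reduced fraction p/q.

By countable additivity of the Lebesgue measure on pairwise disjoint measurable sets,
  m(union_{n >= 0} I_n) = sum_{n >= 0} m(I_n) = sum_{n >= 0} a * r^n,
  with a = 4/3 and r = 3/4.
Since 0 < r = 3/4 < 1, the geometric series converges:
  sum_{n >= 0} a * r^n = a / (1 - r).
  = 4/3 / (1 - 3/4)
  = 4/3 / (1/4)
  = 16/3.

16/3


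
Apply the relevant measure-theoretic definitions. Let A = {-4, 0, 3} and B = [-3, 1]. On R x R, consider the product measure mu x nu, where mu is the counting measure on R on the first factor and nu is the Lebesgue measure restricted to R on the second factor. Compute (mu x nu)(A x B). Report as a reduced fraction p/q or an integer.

For a measurable rectangle A x B, the product measure satisfies
  (mu x nu)(A x B) = mu(A) * nu(B).
  mu(A) = 3.
  nu(B) = 4.
  (mu x nu)(A x B) = 3 * 4 = 12.

12


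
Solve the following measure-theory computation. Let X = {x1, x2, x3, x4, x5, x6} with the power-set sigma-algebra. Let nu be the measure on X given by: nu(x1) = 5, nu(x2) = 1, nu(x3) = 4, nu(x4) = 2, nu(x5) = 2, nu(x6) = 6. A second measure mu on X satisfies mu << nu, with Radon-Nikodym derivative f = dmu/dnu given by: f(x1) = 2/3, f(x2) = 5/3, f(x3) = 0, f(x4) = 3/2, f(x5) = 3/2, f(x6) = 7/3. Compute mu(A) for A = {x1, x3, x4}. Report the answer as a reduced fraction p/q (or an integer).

By the defining property of the Radon-Nikodym derivative, for every measurable set A,
  mu(A) = integral_A f dnu.
Since nu is a discrete measure concentrated on the atoms of X, the integral over A reduces to the sum
  mu(A) = sum_{x in A} f(x) * nu({x}).
Computing each term:
  x1: f(x1) * nu(x1) = 2/3 * 5 = 10/3.
  x3: f(x3) * nu(x3) = 0 * 4 = 0.
  x4: f(x4) * nu(x4) = 3/2 * 2 = 3.
Summing: mu(A) = 10/3 + 0 + 3 = 19/3.

19/3


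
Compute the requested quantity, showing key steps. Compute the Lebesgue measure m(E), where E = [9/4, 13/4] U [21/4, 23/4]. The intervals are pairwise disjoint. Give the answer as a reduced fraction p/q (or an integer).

For pairwise disjoint intervals, m(union_i I_i) = sum_i m(I_i),
and m is invariant under swapping open/closed endpoints (single points have measure 0).
So m(E) = sum_i (b_i - a_i).
  I_1 has length 13/4 - 9/4 = 1.
  I_2 has length 23/4 - 21/4 = 1/2.
Summing:
  m(E) = 1 + 1/2 = 3/2.

3/2


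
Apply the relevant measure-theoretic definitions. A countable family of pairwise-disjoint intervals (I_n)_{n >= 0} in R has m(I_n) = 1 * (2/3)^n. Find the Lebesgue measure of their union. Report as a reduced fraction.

By countable additivity of the Lebesgue measure on pairwise disjoint measurable sets,
  m(union_{n >= 0} I_n) = sum_{n >= 0} m(I_n) = sum_{n >= 0} a * r^n,
  with a = 1 and r = 2/3.
Since 0 < r = 2/3 < 1, the geometric series converges:
  sum_{n >= 0} a * r^n = a / (1 - r).
  = 1 / (1 - 2/3)
  = 1 / (1/3)
  = 3.

3


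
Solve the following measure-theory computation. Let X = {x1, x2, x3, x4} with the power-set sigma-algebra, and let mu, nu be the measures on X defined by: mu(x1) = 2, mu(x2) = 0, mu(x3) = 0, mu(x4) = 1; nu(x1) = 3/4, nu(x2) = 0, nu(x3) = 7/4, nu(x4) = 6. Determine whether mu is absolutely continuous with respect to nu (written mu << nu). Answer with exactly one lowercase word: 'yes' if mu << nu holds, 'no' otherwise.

mu << nu means: every nu-null measurable set is also mu-null; equivalently, for every atom x, if nu({x}) = 0 then mu({x}) = 0.
Checking each atom:
  x1: nu = 3/4 > 0 -> no constraint.
  x2: nu = 0, mu = 0 -> consistent with mu << nu.
  x3: nu = 7/4 > 0 -> no constraint.
  x4: nu = 6 > 0 -> no constraint.
No atom violates the condition. Therefore mu << nu.

yes


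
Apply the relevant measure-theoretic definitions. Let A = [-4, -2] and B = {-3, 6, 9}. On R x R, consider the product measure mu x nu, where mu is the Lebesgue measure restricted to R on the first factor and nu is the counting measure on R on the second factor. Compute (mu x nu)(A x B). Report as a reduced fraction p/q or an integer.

For a measurable rectangle A x B, the product measure satisfies
  (mu x nu)(A x B) = mu(A) * nu(B).
  mu(A) = 2.
  nu(B) = 3.
  (mu x nu)(A x B) = 2 * 3 = 6.

6


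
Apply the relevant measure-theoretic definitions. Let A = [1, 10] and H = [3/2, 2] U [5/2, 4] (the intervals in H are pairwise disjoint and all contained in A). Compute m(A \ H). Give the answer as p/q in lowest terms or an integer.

The ambient interval has length m(A) = 10 - 1 = 9.
Since the holes are disjoint and sit inside A, by finite additivity
  m(H) = sum_i (b_i - a_i), and m(A \ H) = m(A) - m(H).
Computing the hole measures:
  m(H_1) = 2 - 3/2 = 1/2.
  m(H_2) = 4 - 5/2 = 3/2.
Summed: m(H) = 1/2 + 3/2 = 2.
So m(A \ H) = 9 - 2 = 7.

7


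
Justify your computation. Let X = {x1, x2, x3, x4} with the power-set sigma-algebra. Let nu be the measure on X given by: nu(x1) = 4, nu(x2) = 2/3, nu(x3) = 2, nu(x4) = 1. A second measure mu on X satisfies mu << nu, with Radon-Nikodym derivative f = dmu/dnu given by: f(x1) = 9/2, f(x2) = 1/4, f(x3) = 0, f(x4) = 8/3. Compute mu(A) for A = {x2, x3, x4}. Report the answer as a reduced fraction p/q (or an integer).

By the defining property of the Radon-Nikodym derivative, for every measurable set A,
  mu(A) = integral_A f dnu.
Since nu is a discrete measure concentrated on the atoms of X, the integral over A reduces to the sum
  mu(A) = sum_{x in A} f(x) * nu({x}).
Computing each term:
  x2: f(x2) * nu(x2) = 1/4 * 2/3 = 1/6.
  x3: f(x3) * nu(x3) = 0 * 2 = 0.
  x4: f(x4) * nu(x4) = 8/3 * 1 = 8/3.
Summing: mu(A) = 1/6 + 0 + 8/3 = 17/6.

17/6


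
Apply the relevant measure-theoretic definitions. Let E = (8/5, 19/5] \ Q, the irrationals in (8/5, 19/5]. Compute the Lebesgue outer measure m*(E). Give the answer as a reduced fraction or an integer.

The interval I = (8/5, 19/5] has m(I) = 19/5 - 8/5 = 11/5 (endpoints are measure-zero, so open/closed/half-open agree). Write I = (I cap Q) u (I \ Q). The rationals in I are countable, so m*(I cap Q) = 0 (cover each rational by intervals whose total length is arbitrarily small). By countable subadditivity m*(I) <= m*(I cap Q) + m*(I \ Q), hence m*(I \ Q) >= m(I) = 11/5. The reverse inequality m*(I \ Q) <= m*(I) = 11/5 is trivial since (I \ Q) is a subset of I. Therefore m*(I \ Q) = 11/5.

11/5


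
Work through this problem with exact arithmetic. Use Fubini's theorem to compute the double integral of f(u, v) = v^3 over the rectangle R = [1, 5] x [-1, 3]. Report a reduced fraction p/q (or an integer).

f(u, v) is a tensor product of a function of u and a function of v, and both factors are bounded continuous (hence Lebesgue integrable) on the rectangle, so Fubini's theorem applies:
  integral_R f d(m x m) = (integral_a1^b1 1 du) * (integral_a2^b2 v^3 dv).
Inner integral in u: integral_{1}^{5} 1 du = (5^1 - 1^1)/1
  = 4.
Inner integral in v: integral_{-1}^{3} v^3 dv = (3^4 - (-1)^4)/4
  = 20.
Product: (4) * (20) = 80.

80


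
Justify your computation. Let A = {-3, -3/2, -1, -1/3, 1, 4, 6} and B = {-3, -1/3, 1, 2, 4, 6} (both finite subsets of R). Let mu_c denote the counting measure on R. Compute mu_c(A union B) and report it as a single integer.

Counting measure on a finite set equals cardinality. By inclusion-exclusion, |A union B| = |A| + |B| - |A cap B|.
|A| = 7, |B| = 6, |A cap B| = 5.
So mu_c(A union B) = 7 + 6 - 5 = 8.

8


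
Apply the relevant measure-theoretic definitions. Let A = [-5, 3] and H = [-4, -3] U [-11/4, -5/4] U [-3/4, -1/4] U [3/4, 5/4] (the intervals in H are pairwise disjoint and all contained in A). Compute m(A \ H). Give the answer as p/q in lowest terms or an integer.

The ambient interval has length m(A) = 3 - (-5) = 8.
Since the holes are disjoint and sit inside A, by finite additivity
  m(H) = sum_i (b_i - a_i), and m(A \ H) = m(A) - m(H).
Computing the hole measures:
  m(H_1) = -3 - (-4) = 1.
  m(H_2) = -5/4 - (-11/4) = 3/2.
  m(H_3) = -1/4 - (-3/4) = 1/2.
  m(H_4) = 5/4 - 3/4 = 1/2.
Summed: m(H) = 1 + 3/2 + 1/2 + 1/2 = 7/2.
So m(A \ H) = 8 - 7/2 = 9/2.

9/2


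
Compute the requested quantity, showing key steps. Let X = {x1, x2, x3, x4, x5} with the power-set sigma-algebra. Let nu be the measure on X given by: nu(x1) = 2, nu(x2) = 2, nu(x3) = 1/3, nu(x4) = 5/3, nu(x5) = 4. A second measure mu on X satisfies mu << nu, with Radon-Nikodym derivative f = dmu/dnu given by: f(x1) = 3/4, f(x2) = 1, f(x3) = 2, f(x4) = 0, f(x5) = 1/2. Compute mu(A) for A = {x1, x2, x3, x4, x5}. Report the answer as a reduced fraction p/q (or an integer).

By the defining property of the Radon-Nikodym derivative, for every measurable set A,
  mu(A) = integral_A f dnu.
Since nu is a discrete measure concentrated on the atoms of X, the integral over A reduces to the sum
  mu(A) = sum_{x in A} f(x) * nu({x}).
Computing each term:
  x1: f(x1) * nu(x1) = 3/4 * 2 = 3/2.
  x2: f(x2) * nu(x2) = 1 * 2 = 2.
  x3: f(x3) * nu(x3) = 2 * 1/3 = 2/3.
  x4: f(x4) * nu(x4) = 0 * 5/3 = 0.
  x5: f(x5) * nu(x5) = 1/2 * 4 = 2.
Summing: mu(A) = 3/2 + 2 + 2/3 + 0 + 2 = 37/6.

37/6


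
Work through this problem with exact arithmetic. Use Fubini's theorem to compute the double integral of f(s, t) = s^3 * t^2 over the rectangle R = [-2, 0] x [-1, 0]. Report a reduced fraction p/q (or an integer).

f(s, t) is a tensor product of a function of s and a function of t, and both factors are bounded continuous (hence Lebesgue integrable) on the rectangle, so Fubini's theorem applies:
  integral_R f d(m x m) = (integral_a1^b1 s^3 ds) * (integral_a2^b2 t^2 dt).
Inner integral in s: integral_{-2}^{0} s^3 ds = (0^4 - (-2)^4)/4
  = -4.
Inner integral in t: integral_{-1}^{0} t^2 dt = (0^3 - (-1)^3)/3
  = 1/3.
Product: (-4) * (1/3) = -4/3.

-4/3


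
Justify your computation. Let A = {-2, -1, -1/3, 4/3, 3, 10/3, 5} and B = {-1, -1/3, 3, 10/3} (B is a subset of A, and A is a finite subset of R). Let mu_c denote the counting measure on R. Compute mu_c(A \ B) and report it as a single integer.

Counting measure assigns mu_c(E) = |E| (number of elements) when E is finite. For B subset A, A \ B is the set of elements of A not in B, so |A \ B| = |A| - |B|.
|A| = 7, |B| = 4, so mu_c(A \ B) = 7 - 4 = 3.

3


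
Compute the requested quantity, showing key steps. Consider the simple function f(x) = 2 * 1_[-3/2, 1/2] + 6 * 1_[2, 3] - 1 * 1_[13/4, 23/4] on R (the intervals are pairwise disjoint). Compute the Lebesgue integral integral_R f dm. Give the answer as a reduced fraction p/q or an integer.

For a simple function f = sum_i c_i * 1_{A_i} with disjoint A_i,
  integral f dm = sum_i c_i * m(A_i).
Lengths of the A_i:
  m(A_1) = 1/2 - (-3/2) = 2.
  m(A_2) = 3 - 2 = 1.
  m(A_3) = 23/4 - 13/4 = 5/2.
Contributions c_i * m(A_i):
  (2) * (2) = 4.
  (6) * (1) = 6.
  (-1) * (5/2) = -5/2.
Total: 4 + 6 - 5/2 = 15/2.

15/2


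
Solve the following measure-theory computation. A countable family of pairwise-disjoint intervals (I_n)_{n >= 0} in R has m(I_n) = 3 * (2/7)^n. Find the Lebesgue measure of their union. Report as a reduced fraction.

By countable additivity of the Lebesgue measure on pairwise disjoint measurable sets,
  m(union_{n >= 0} I_n) = sum_{n >= 0} m(I_n) = sum_{n >= 0} a * r^n,
  with a = 3 and r = 2/7.
Since 0 < r = 2/7 < 1, the geometric series converges:
  sum_{n >= 0} a * r^n = a / (1 - r).
  = 3 / (1 - 2/7)
  = 3 / (5/7)
  = 21/5.

21/5


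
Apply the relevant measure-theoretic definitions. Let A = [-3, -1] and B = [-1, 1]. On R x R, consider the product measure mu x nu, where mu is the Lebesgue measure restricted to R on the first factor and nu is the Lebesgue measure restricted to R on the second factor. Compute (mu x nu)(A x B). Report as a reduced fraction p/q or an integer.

For a measurable rectangle A x B, the product measure satisfies
  (mu x nu)(A x B) = mu(A) * nu(B).
  mu(A) = 2.
  nu(B) = 2.
  (mu x nu)(A x B) = 2 * 2 = 4.

4


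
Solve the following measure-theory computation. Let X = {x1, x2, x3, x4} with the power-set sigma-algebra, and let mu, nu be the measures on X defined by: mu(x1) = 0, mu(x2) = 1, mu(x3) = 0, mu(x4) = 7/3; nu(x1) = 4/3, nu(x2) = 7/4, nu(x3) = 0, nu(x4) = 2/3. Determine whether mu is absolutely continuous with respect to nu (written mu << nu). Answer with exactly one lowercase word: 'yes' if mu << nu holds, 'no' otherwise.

mu << nu means: every nu-null measurable set is also mu-null; equivalently, for every atom x, if nu({x}) = 0 then mu({x}) = 0.
Checking each atom:
  x1: nu = 4/3 > 0 -> no constraint.
  x2: nu = 7/4 > 0 -> no constraint.
  x3: nu = 0, mu = 0 -> consistent with mu << nu.
  x4: nu = 2/3 > 0 -> no constraint.
No atom violates the condition. Therefore mu << nu.

yes


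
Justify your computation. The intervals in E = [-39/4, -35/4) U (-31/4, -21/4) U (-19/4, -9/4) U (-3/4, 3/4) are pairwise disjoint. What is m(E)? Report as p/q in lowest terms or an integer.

For pairwise disjoint intervals, m(union_i I_i) = sum_i m(I_i),
and m is invariant under swapping open/closed endpoints (single points have measure 0).
So m(E) = sum_i (b_i - a_i).
  I_1 has length -35/4 - (-39/4) = 1.
  I_2 has length -21/4 - (-31/4) = 5/2.
  I_3 has length -9/4 - (-19/4) = 5/2.
  I_4 has length 3/4 - (-3/4) = 3/2.
Summing:
  m(E) = 1 + 5/2 + 5/2 + 3/2 = 15/2.

15/2


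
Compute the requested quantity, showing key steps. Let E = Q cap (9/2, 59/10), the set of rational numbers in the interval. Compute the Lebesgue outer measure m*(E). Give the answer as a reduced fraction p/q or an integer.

E = Q cap (9/2, 59/10) is a subset of Q, which is countable. Enumerate Q = {q_1, q_2, ...}; for any eps > 0, cover q_k by the open interval (q_k - eps/2^(k+1), q_k + eps/2^(k+1)), of length eps/2^k. The total cover length is sum_{k>=1} eps/2^k = eps. Hence m*(E) <= m*(Q) <= eps for every eps > 0, and since outer measure is non-negative, m*(E) = 0.

0


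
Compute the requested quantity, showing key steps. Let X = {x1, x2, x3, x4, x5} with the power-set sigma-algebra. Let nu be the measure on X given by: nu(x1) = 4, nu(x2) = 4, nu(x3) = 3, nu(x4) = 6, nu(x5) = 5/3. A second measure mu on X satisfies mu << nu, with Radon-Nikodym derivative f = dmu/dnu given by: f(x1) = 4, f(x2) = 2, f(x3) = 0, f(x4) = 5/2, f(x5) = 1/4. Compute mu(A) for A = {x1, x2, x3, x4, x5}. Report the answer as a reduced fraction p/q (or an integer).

By the defining property of the Radon-Nikodym derivative, for every measurable set A,
  mu(A) = integral_A f dnu.
Since nu is a discrete measure concentrated on the atoms of X, the integral over A reduces to the sum
  mu(A) = sum_{x in A} f(x) * nu({x}).
Computing each term:
  x1: f(x1) * nu(x1) = 4 * 4 = 16.
  x2: f(x2) * nu(x2) = 2 * 4 = 8.
  x3: f(x3) * nu(x3) = 0 * 3 = 0.
  x4: f(x4) * nu(x4) = 5/2 * 6 = 15.
  x5: f(x5) * nu(x5) = 1/4 * 5/3 = 5/12.
Summing: mu(A) = 16 + 8 + 0 + 15 + 5/12 = 473/12.

473/12


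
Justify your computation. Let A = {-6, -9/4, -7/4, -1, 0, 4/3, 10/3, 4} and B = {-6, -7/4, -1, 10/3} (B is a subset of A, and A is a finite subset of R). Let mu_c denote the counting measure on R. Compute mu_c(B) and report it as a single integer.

Counting measure assigns mu_c(E) = |E| (number of elements) when E is finite.
B has 4 element(s), so mu_c(B) = 4.

4


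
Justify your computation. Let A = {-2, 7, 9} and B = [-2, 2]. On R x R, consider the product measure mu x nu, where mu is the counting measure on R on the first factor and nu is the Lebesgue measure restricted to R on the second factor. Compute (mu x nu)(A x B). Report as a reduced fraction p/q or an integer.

For a measurable rectangle A x B, the product measure satisfies
  (mu x nu)(A x B) = mu(A) * nu(B).
  mu(A) = 3.
  nu(B) = 4.
  (mu x nu)(A x B) = 3 * 4 = 12.

12


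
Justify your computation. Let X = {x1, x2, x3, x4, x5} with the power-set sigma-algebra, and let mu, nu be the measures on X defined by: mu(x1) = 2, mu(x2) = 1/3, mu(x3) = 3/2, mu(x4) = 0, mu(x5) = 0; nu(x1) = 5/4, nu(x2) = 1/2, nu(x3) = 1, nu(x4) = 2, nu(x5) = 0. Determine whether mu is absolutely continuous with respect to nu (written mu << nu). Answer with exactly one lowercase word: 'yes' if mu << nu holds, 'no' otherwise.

mu << nu means: every nu-null measurable set is also mu-null; equivalently, for every atom x, if nu({x}) = 0 then mu({x}) = 0.
Checking each atom:
  x1: nu = 5/4 > 0 -> no constraint.
  x2: nu = 1/2 > 0 -> no constraint.
  x3: nu = 1 > 0 -> no constraint.
  x4: nu = 2 > 0 -> no constraint.
  x5: nu = 0, mu = 0 -> consistent with mu << nu.
No atom violates the condition. Therefore mu << nu.

yes


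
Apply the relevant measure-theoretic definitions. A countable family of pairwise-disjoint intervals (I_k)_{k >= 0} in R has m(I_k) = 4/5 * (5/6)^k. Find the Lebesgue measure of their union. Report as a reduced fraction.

By countable additivity of the Lebesgue measure on pairwise disjoint measurable sets,
  m(union_{k >= 0} I_k) = sum_{k >= 0} m(I_k) = sum_{k >= 0} a * r^k,
  with a = 4/5 and r = 5/6.
Since 0 < r = 5/6 < 1, the geometric series converges:
  sum_{k >= 0} a * r^k = a / (1 - r).
  = 4/5 / (1 - 5/6)
  = 4/5 / (1/6)
  = 24/5.

24/5


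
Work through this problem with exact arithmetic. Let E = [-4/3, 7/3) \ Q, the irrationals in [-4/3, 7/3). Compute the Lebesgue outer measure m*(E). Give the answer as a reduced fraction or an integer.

The interval I = [-4/3, 7/3) has m(I) = 7/3 - (-4/3) = 11/3 (endpoints are measure-zero, so open/closed/half-open agree). Write I = (I cap Q) u (I \ Q). The rationals in I are countable, so m*(I cap Q) = 0 (cover each rational by intervals whose total length is arbitrarily small). By countable subadditivity m*(I) <= m*(I cap Q) + m*(I \ Q), hence m*(I \ Q) >= m(I) = 11/3. The reverse inequality m*(I \ Q) <= m*(I) = 11/3 is trivial since (I \ Q) is a subset of I. Therefore m*(I \ Q) = 11/3.

11/3


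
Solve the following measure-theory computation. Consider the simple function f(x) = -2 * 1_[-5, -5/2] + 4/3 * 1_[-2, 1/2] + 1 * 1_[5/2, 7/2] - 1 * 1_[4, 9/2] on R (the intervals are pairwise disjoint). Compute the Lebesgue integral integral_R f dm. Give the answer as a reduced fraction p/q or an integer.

For a simple function f = sum_i c_i * 1_{A_i} with disjoint A_i,
  integral f dm = sum_i c_i * m(A_i).
Lengths of the A_i:
  m(A_1) = -5/2 - (-5) = 5/2.
  m(A_2) = 1/2 - (-2) = 5/2.
  m(A_3) = 7/2 - 5/2 = 1.
  m(A_4) = 9/2 - 4 = 1/2.
Contributions c_i * m(A_i):
  (-2) * (5/2) = -5.
  (4/3) * (5/2) = 10/3.
  (1) * (1) = 1.
  (-1) * (1/2) = -1/2.
Total: -5 + 10/3 + 1 - 1/2 = -7/6.

-7/6


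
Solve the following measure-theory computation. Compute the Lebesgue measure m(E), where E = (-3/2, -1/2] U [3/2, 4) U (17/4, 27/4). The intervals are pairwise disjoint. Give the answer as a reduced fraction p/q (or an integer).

For pairwise disjoint intervals, m(union_i I_i) = sum_i m(I_i),
and m is invariant under swapping open/closed endpoints (single points have measure 0).
So m(E) = sum_i (b_i - a_i).
  I_1 has length -1/2 - (-3/2) = 1.
  I_2 has length 4 - 3/2 = 5/2.
  I_3 has length 27/4 - 17/4 = 5/2.
Summing:
  m(E) = 1 + 5/2 + 5/2 = 6.

6


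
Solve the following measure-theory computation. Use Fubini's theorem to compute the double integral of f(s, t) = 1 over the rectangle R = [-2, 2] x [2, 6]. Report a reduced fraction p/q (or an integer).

f(s, t) is a tensor product of a function of s and a function of t, and both factors are bounded continuous (hence Lebesgue integrable) on the rectangle, so Fubini's theorem applies:
  integral_R f d(m x m) = (integral_a1^b1 1 ds) * (integral_a2^b2 1 dt).
Inner integral in s: integral_{-2}^{2} 1 ds = (2^1 - (-2)^1)/1
  = 4.
Inner integral in t: integral_{2}^{6} 1 dt = (6^1 - 2^1)/1
  = 4.
Product: (4) * (4) = 16.

16


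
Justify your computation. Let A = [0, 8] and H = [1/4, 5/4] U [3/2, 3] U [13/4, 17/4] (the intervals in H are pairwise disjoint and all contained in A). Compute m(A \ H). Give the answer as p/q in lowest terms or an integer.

The ambient interval has length m(A) = 8 - 0 = 8.
Since the holes are disjoint and sit inside A, by finite additivity
  m(H) = sum_i (b_i - a_i), and m(A \ H) = m(A) - m(H).
Computing the hole measures:
  m(H_1) = 5/4 - 1/4 = 1.
  m(H_2) = 3 - 3/2 = 3/2.
  m(H_3) = 17/4 - 13/4 = 1.
Summed: m(H) = 1 + 3/2 + 1 = 7/2.
So m(A \ H) = 8 - 7/2 = 9/2.

9/2


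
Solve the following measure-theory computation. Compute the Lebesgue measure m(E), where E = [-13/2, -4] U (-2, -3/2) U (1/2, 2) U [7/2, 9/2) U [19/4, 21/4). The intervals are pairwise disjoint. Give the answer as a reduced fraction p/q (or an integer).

For pairwise disjoint intervals, m(union_i I_i) = sum_i m(I_i),
and m is invariant under swapping open/closed endpoints (single points have measure 0).
So m(E) = sum_i (b_i - a_i).
  I_1 has length -4 - (-13/2) = 5/2.
  I_2 has length -3/2 - (-2) = 1/2.
  I_3 has length 2 - 1/2 = 3/2.
  I_4 has length 9/2 - 7/2 = 1.
  I_5 has length 21/4 - 19/4 = 1/2.
Summing:
  m(E) = 5/2 + 1/2 + 3/2 + 1 + 1/2 = 6.

6


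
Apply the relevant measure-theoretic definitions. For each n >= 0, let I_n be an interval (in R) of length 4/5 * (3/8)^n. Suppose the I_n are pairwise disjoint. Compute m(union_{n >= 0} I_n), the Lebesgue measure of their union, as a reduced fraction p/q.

By countable additivity of the Lebesgue measure on pairwise disjoint measurable sets,
  m(union_{n >= 0} I_n) = sum_{n >= 0} m(I_n) = sum_{n >= 0} a * r^n,
  with a = 4/5 and r = 3/8.
Since 0 < r = 3/8 < 1, the geometric series converges:
  sum_{n >= 0} a * r^n = a / (1 - r).
  = 4/5 / (1 - 3/8)
  = 4/5 / (5/8)
  = 32/25.

32/25


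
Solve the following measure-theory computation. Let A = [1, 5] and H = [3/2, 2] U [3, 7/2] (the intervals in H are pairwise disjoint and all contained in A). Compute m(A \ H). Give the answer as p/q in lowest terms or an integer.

The ambient interval has length m(A) = 5 - 1 = 4.
Since the holes are disjoint and sit inside A, by finite additivity
  m(H) = sum_i (b_i - a_i), and m(A \ H) = m(A) - m(H).
Computing the hole measures:
  m(H_1) = 2 - 3/2 = 1/2.
  m(H_2) = 7/2 - 3 = 1/2.
Summed: m(H) = 1/2 + 1/2 = 1.
So m(A \ H) = 4 - 1 = 3.

3


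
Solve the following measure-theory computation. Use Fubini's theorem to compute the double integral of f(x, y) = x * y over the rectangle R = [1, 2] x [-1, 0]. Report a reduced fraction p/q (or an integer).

f(x, y) is a tensor product of a function of x and a function of y, and both factors are bounded continuous (hence Lebesgue integrable) on the rectangle, so Fubini's theorem applies:
  integral_R f d(m x m) = (integral_a1^b1 x dx) * (integral_a2^b2 y dy).
Inner integral in x: integral_{1}^{2} x dx = (2^2 - 1^2)/2
  = 3/2.
Inner integral in y: integral_{-1}^{0} y dy = (0^2 - (-1)^2)/2
  = -1/2.
Product: (3/2) * (-1/2) = -3/4.

-3/4


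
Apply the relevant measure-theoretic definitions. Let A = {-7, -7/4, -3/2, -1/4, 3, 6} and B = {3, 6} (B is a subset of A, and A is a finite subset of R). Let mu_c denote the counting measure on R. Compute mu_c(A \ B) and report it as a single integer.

Counting measure assigns mu_c(E) = |E| (number of elements) when E is finite. For B subset A, A \ B is the set of elements of A not in B, so |A \ B| = |A| - |B|.
|A| = 6, |B| = 2, so mu_c(A \ B) = 6 - 2 = 4.

4


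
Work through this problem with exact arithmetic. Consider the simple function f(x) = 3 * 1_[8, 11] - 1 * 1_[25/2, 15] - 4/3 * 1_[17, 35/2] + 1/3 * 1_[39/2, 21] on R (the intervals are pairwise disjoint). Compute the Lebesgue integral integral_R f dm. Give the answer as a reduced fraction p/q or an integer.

For a simple function f = sum_i c_i * 1_{A_i} with disjoint A_i,
  integral f dm = sum_i c_i * m(A_i).
Lengths of the A_i:
  m(A_1) = 11 - 8 = 3.
  m(A_2) = 15 - 25/2 = 5/2.
  m(A_3) = 35/2 - 17 = 1/2.
  m(A_4) = 21 - 39/2 = 3/2.
Contributions c_i * m(A_i):
  (3) * (3) = 9.
  (-1) * (5/2) = -5/2.
  (-4/3) * (1/2) = -2/3.
  (1/3) * (3/2) = 1/2.
Total: 9 - 5/2 - 2/3 + 1/2 = 19/3.

19/3


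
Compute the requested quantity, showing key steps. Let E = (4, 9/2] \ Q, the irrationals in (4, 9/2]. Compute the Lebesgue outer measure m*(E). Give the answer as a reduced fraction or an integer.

The interval I = (4, 9/2] has m(I) = 9/2 - 4 = 1/2 (endpoints are measure-zero, so open/closed/half-open agree). Write I = (I cap Q) u (I \ Q). The rationals in I are countable, so m*(I cap Q) = 0 (cover each rational by intervals whose total length is arbitrarily small). By countable subadditivity m*(I) <= m*(I cap Q) + m*(I \ Q), hence m*(I \ Q) >= m(I) = 1/2. The reverse inequality m*(I \ Q) <= m*(I) = 1/2 is trivial since (I \ Q) is a subset of I. Therefore m*(I \ Q) = 1/2.

1/2


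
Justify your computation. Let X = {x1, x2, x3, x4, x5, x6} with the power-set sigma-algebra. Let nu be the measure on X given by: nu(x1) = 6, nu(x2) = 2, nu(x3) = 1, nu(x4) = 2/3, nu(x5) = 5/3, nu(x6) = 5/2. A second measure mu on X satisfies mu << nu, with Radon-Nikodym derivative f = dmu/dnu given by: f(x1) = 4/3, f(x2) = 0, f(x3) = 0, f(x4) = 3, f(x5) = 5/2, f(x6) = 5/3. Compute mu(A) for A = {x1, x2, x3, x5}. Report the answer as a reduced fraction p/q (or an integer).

By the defining property of the Radon-Nikodym derivative, for every measurable set A,
  mu(A) = integral_A f dnu.
Since nu is a discrete measure concentrated on the atoms of X, the integral over A reduces to the sum
  mu(A) = sum_{x in A} f(x) * nu({x}).
Computing each term:
  x1: f(x1) * nu(x1) = 4/3 * 6 = 8.
  x2: f(x2) * nu(x2) = 0 * 2 = 0.
  x3: f(x3) * nu(x3) = 0 * 1 = 0.
  x5: f(x5) * nu(x5) = 5/2 * 5/3 = 25/6.
Summing: mu(A) = 8 + 0 + 0 + 25/6 = 73/6.

73/6


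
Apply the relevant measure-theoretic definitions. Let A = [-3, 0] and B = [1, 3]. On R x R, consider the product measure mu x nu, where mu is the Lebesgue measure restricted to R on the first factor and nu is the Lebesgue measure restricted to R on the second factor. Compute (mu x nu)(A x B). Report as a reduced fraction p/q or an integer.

For a measurable rectangle A x B, the product measure satisfies
  (mu x nu)(A x B) = mu(A) * nu(B).
  mu(A) = 3.
  nu(B) = 2.
  (mu x nu)(A x B) = 3 * 2 = 6.

6


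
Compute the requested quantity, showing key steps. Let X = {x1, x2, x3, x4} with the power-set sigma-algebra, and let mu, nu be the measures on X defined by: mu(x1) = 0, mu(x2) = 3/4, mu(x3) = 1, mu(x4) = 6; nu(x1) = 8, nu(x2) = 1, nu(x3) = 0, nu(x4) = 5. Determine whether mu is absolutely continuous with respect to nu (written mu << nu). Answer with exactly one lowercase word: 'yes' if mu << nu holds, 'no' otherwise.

mu << nu means: every nu-null measurable set is also mu-null; equivalently, for every atom x, if nu({x}) = 0 then mu({x}) = 0.
Checking each atom:
  x1: nu = 8 > 0 -> no constraint.
  x2: nu = 1 > 0 -> no constraint.
  x3: nu = 0, mu = 1 > 0 -> violates mu << nu.
  x4: nu = 5 > 0 -> no constraint.
The atom(s) x3 violate the condition (nu = 0 but mu > 0). Therefore mu is NOT absolutely continuous w.r.t. nu.

no


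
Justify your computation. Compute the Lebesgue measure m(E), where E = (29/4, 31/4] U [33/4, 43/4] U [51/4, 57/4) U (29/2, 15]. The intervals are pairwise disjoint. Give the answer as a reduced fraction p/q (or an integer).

For pairwise disjoint intervals, m(union_i I_i) = sum_i m(I_i),
and m is invariant under swapping open/closed endpoints (single points have measure 0).
So m(E) = sum_i (b_i - a_i).
  I_1 has length 31/4 - 29/4 = 1/2.
  I_2 has length 43/4 - 33/4 = 5/2.
  I_3 has length 57/4 - 51/4 = 3/2.
  I_4 has length 15 - 29/2 = 1/2.
Summing:
  m(E) = 1/2 + 5/2 + 3/2 + 1/2 = 5.

5


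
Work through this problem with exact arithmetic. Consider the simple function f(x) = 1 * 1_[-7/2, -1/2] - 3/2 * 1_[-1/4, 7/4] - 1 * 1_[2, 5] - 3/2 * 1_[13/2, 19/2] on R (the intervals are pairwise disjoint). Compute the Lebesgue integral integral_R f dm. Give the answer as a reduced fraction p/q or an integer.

For a simple function f = sum_i c_i * 1_{A_i} with disjoint A_i,
  integral f dm = sum_i c_i * m(A_i).
Lengths of the A_i:
  m(A_1) = -1/2 - (-7/2) = 3.
  m(A_2) = 7/4 - (-1/4) = 2.
  m(A_3) = 5 - 2 = 3.
  m(A_4) = 19/2 - 13/2 = 3.
Contributions c_i * m(A_i):
  (1) * (3) = 3.
  (-3/2) * (2) = -3.
  (-1) * (3) = -3.
  (-3/2) * (3) = -9/2.
Total: 3 - 3 - 3 - 9/2 = -15/2.

-15/2
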